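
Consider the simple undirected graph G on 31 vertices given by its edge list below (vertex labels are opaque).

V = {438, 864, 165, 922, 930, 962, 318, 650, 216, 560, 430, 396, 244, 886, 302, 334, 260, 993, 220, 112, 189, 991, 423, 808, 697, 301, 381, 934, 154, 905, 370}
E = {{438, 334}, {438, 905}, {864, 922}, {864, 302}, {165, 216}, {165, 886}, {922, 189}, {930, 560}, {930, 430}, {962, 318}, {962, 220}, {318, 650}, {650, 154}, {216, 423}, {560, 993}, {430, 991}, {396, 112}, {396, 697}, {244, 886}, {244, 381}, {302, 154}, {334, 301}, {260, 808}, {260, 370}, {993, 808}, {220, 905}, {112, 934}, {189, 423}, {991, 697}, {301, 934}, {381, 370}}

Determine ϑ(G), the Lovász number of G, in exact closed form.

deg(301) = 2; N(301) = {334, 934}.
Vertex 650 has 2 neighbors: 318, 154.
Vertex 991 has 2 neighbors: 430, 697.
Vertex 993 has 2 neighbors: 560, 808.
G on 31 vertices is 2-regular; the odd cycle C_{31}.
Distinct eigenvalues (to 5 d.p.): [2.0, 1.95906, 1.83792, 1.64153, 1.37793, 1.05793, 0.69461, 0.30286, -0.1013, -0.50131, -0.88079, -1.22421, -1.51752, -1.74869, -1.90828, -1.98974].
Lovász (edge-transitive): ϑ = −31·(-2*cos(pi/31))/((2)−(-2*cos(pi/31))) = 31*cos(pi/31)/(cos(pi/31) + 1).
ϑ(G) ≈ 15.46013.
Lovász sandwich 15 ≤ 31*cos(pi/31)/(cos(pi/31) + 1) ≤ 16: both strict.

31*cos(pi/31)/(cos(pi/31) + 1)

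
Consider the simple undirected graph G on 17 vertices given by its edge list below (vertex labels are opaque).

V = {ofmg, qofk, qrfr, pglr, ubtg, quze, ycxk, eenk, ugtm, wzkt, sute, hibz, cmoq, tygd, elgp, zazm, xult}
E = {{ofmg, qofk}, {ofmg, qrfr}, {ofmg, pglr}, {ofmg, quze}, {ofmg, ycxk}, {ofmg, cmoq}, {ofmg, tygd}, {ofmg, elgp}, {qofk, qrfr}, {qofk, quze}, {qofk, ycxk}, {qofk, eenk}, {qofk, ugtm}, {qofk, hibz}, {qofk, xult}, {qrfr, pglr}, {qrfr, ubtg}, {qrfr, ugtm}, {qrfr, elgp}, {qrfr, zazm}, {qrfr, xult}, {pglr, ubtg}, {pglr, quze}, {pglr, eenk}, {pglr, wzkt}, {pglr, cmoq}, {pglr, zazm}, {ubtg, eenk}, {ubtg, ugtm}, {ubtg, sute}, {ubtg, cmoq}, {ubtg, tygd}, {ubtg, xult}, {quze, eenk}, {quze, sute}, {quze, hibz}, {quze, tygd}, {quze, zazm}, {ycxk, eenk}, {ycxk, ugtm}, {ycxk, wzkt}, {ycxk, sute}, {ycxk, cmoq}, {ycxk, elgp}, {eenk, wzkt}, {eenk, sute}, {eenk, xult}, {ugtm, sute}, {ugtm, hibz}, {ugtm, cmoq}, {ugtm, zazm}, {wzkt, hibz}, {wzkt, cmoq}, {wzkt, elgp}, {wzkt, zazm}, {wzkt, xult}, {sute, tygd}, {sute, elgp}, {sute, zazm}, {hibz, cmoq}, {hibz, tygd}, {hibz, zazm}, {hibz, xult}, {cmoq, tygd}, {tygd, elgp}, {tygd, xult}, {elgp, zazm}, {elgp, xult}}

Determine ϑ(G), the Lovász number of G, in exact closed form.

sqrt(17)

N(tygd) = {ofmg, ubtg, quze, sute, hibz, cmoq, elgp, xult}, |N(tygd)| = 8.
N(qrfr) = {ofmg, qofk, pglr, ubtg, ugtm, elgp, zazm, xult}, |N(qrfr)| = 8.
Vertex qofk has 8 neighbors: ofmg, qrfr, quze, ycxk, eenk, ugtm, hibz, xult.
deg(ugtm) = 8; N(ugtm) = {qofk, qrfr, ubtg, ycxk, sute, hibz, cmoq, zazm}.
deg(v) = 8 for all v (|V|=17); strongly regular (17,8,3,4).
Distinct eigenvalues (to 6 d.p.): [8.0, 1.561553, -2.561553].
With N=17: ϑ(G) = 17·(-(-sqrt(17)/2 - 1/2))/(8−(-sqrt(17)/2 - 1/2)) = sqrt(17).
ϑ(G) ≈ 4.123105626.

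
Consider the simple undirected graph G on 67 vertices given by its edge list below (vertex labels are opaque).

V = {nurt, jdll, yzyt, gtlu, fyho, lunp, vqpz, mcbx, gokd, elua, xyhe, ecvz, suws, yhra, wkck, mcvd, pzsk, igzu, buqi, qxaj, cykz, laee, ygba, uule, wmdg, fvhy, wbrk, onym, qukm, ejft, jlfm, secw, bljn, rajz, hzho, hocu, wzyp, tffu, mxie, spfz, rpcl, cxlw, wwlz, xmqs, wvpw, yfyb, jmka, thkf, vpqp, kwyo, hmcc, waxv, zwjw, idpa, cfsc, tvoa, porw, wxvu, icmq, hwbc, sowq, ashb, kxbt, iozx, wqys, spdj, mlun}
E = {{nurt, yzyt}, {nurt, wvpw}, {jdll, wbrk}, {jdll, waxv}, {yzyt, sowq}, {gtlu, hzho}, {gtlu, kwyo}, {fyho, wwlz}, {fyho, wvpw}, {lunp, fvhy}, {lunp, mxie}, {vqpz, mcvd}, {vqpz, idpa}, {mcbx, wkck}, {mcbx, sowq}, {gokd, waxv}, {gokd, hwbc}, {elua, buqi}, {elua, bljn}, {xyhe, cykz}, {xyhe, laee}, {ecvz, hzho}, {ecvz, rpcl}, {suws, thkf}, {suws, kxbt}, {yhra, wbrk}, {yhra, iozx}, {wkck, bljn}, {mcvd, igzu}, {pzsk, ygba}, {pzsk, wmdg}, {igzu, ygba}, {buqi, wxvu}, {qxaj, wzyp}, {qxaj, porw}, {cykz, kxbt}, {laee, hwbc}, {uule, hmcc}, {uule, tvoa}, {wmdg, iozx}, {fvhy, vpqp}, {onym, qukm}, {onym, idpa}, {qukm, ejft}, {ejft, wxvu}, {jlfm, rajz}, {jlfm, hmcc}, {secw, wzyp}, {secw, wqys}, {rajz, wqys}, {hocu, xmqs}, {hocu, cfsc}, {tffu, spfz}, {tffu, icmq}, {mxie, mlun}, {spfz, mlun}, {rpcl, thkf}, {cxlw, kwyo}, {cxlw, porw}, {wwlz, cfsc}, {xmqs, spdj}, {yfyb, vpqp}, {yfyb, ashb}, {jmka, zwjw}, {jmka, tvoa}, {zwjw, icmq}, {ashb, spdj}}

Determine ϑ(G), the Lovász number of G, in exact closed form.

N(xmqs) = {hocu, spdj}, |N(xmqs)| = 2.
Vertex tffu has 2 neighbors: spfz, icmq.
N(hmcc) = {uule, jlfm}, |N(hmcc)| = 2.
Vertex kwyo has 2 neighbors: gtlu, cxlw.
Every vertex has degree 2 (N=67); this is C_{67}, the 67-cycle.
A has 34 distinct eigenvalues ≈ [2.0, 1.99121, 1.96493, 1.92137, 1.86093, 1.78414, 1.69166, 1.58432, 1.46306, 1.32894, 1.18314, 1.02695, 0.86173, 0.68893, 0.51009, 0.32675, 0.14055, -0.04689, -0.23391, -0.41888, -0.60017, -0.77618, -0.94538, -1.10626, -1.25743, -1.39754, -1.52537, -1.6398, -1.73981, -1.82454, -1.89323, -1.94529, -1.98025, -1.9978].
With N=67: ϑ(G) = 67·(-(-1)*2*cos(pi/67))/(2−(-2*cos(pi/67))) = 67*cos(pi/67)/(cos(pi/67) + 1).
ϑ(G) ≈ 33.48157981.
Check 33 ≤ 67*cos(pi/67)/(cos(pi/67) + 1) ≤ 34: both strict.

67*cos(pi/67)/(cos(pi/67) + 1)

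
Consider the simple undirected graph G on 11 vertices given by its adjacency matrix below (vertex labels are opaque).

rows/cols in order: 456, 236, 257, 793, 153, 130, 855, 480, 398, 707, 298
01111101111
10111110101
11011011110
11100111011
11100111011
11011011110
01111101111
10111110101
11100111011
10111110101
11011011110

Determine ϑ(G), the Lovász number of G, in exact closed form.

deg(257) = 8; N(257) = {456, 236, 793, 153, 855, 480, 398, 707}.
Vertex 398 has 8 neighbors: 456, 236, 257, 130, 855, 480, 707, 298.
N(456) = {236, 257, 793, 153, 130, 480, 398, 707, 298}, |N(456)| = 9.
deg(130) = 8; N(130) = {456, 236, 793, 153, 855, 480, 398, 707}.
G = K_{3,3,3,2}: α = 3 = χ(Ḡ), so ϑ = 3.
= 3.0000000… (decimal).
3 ≤ 3 ≤ 3: collapsed.

3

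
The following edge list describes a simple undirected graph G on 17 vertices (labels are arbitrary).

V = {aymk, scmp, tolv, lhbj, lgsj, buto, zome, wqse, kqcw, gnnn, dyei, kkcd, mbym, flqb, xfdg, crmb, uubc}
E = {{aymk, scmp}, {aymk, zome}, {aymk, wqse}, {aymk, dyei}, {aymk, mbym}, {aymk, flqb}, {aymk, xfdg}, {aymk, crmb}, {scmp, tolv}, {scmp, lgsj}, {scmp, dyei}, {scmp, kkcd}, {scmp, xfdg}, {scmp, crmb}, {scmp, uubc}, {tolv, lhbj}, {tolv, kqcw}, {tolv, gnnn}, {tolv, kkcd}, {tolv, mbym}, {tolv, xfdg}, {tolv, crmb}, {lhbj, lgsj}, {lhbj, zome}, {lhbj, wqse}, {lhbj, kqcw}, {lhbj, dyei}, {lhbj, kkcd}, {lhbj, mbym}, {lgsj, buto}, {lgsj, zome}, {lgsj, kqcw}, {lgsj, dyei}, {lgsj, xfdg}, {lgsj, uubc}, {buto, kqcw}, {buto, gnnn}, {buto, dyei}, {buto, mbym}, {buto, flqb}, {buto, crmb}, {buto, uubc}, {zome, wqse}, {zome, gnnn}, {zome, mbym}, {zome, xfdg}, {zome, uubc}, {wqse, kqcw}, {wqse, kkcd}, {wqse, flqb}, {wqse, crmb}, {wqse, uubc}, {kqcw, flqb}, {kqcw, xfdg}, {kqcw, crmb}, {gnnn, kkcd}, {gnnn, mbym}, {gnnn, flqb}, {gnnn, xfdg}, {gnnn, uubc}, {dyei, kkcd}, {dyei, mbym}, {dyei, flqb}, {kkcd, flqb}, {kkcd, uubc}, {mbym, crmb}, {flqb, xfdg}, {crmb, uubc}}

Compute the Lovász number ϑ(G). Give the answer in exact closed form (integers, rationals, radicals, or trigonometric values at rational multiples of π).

N(lgsj) = {scmp, lhbj, buto, zome, kqcw, dyei, xfdg, uubc}, |N(lgsj)| = 8.
Vertex kkcd has 8 neighbors: scmp, tolv, lhbj, wqse, gnnn, dyei, flqb, uubc.
Vertex xfdg has 8 neighbors: aymk, scmp, tolv, lgsj, zome, kqcw, gnnn, flqb.
Vertex kqcw has 8 neighbors: tolv, lhbj, lgsj, buto, wqse, flqb, xfdg, crmb.
Every vertex has degree 8 (N=17); Paley(17): SR with (k,λ,μ)=(8,3,4).
Distinct eigenvalues (to 3 d.p.): [8.0, 1.562, -2.562].
With N=17: ϑ(G) = 17·(-(-sqrt(17)/2 - 1/2))/(8−(-sqrt(17)/2 - 1/2)) = sqrt(17).
= 4.1231… (decimal).

sqrt(17)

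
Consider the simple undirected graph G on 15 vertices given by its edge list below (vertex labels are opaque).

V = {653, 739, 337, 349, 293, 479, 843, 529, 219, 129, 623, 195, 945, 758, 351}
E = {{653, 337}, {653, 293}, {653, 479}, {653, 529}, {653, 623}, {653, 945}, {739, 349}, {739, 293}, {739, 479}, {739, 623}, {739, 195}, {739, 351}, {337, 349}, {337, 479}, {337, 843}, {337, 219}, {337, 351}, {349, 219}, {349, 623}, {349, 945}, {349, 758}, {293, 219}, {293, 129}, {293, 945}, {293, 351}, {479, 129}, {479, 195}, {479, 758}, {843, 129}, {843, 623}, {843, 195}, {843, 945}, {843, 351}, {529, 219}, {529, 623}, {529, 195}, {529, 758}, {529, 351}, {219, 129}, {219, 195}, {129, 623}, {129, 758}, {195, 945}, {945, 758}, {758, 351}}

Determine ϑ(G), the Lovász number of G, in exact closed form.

N(758) = {349, 479, 529, 129, 945, 351}, |N(758)| = 6.
N(653) = {337, 293, 479, 529, 623, 945}, |N(653)| = 6.
Vertex 843 has 6 neighbors: 337, 129, 623, 195, 945, 351.
deg(479) = 6; N(479) = {653, 739, 337, 129, 195, 758}.
15-vertex 6-regular graph: Kneser K(6,2) on C(6,2)=15 vertices.
Distinct eigenvalues (to 4 d.p.): [6.0, 1.0, -3.0].
λ_max=6, λ_min=-3; ϑ = −15·λ_min/(λ_max−λ_min) = 5.
= 5.000000000… (decimal).

5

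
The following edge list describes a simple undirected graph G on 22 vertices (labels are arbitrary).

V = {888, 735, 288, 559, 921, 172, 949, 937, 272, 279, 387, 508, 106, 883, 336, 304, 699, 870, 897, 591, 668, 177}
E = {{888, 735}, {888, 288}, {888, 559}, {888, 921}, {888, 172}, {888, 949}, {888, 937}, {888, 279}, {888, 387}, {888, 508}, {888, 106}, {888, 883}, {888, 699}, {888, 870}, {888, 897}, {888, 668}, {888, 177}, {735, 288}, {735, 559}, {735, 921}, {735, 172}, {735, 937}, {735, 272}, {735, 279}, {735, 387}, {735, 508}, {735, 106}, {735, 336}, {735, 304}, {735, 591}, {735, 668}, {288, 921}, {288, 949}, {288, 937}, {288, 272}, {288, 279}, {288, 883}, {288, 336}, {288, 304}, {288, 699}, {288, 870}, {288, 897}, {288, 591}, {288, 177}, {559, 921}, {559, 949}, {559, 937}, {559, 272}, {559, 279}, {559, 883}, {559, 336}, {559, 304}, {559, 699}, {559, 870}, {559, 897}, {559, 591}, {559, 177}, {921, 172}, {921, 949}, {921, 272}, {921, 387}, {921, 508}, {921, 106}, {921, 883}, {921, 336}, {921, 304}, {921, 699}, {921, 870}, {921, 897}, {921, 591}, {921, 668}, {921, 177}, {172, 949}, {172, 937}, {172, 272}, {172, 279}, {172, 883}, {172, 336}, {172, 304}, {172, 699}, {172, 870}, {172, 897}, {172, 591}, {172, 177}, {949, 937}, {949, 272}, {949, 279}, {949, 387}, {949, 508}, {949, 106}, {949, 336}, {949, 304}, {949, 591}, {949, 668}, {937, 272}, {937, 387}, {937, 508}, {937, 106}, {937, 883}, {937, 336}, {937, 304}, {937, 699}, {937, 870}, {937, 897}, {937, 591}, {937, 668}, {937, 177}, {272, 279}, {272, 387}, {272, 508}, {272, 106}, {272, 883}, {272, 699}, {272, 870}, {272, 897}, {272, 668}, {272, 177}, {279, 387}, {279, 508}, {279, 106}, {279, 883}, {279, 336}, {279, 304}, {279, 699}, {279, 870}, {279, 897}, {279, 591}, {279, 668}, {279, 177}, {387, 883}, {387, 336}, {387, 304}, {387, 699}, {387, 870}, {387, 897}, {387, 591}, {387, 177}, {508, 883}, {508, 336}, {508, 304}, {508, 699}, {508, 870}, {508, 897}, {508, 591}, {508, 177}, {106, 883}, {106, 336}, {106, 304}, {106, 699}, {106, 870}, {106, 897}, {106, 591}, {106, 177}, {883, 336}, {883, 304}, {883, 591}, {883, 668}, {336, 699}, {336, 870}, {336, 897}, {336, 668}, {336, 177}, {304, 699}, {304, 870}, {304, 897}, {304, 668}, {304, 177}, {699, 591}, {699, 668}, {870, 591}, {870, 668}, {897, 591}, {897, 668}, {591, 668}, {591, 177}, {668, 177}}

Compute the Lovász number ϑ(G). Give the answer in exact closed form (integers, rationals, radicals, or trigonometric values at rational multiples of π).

deg(304) = 17; N(304) = {735, 288, 559, 921, 172, 949, 937, 279, 387, 508, 106, 883, 699, 870, 897, 668, 177}.
N(177) = {888, 288, 559, 921, 172, 937, 272, 279, 387, 508, 106, 336, 304, 591, 668}, |N(177)| = 15.
deg(336) = 17; N(336) = {735, 288, 559, 921, 172, 949, 937, 279, 387, 508, 106, 883, 699, 870, 897, 668, 177}.
N(272) = {735, 288, 559, 921, 172, 949, 937, 279, 387, 508, 106, 883, 699, 870, 897, 668, 177}, |N(272)| = 17.
Complete multipartite on [7, 7, 5, 3]: sandwich collapses at ϑ=7.
= 7.00000… (decimal).
Lovász sandwich 7 ≤ 7 ≤ 7: collapsed.

7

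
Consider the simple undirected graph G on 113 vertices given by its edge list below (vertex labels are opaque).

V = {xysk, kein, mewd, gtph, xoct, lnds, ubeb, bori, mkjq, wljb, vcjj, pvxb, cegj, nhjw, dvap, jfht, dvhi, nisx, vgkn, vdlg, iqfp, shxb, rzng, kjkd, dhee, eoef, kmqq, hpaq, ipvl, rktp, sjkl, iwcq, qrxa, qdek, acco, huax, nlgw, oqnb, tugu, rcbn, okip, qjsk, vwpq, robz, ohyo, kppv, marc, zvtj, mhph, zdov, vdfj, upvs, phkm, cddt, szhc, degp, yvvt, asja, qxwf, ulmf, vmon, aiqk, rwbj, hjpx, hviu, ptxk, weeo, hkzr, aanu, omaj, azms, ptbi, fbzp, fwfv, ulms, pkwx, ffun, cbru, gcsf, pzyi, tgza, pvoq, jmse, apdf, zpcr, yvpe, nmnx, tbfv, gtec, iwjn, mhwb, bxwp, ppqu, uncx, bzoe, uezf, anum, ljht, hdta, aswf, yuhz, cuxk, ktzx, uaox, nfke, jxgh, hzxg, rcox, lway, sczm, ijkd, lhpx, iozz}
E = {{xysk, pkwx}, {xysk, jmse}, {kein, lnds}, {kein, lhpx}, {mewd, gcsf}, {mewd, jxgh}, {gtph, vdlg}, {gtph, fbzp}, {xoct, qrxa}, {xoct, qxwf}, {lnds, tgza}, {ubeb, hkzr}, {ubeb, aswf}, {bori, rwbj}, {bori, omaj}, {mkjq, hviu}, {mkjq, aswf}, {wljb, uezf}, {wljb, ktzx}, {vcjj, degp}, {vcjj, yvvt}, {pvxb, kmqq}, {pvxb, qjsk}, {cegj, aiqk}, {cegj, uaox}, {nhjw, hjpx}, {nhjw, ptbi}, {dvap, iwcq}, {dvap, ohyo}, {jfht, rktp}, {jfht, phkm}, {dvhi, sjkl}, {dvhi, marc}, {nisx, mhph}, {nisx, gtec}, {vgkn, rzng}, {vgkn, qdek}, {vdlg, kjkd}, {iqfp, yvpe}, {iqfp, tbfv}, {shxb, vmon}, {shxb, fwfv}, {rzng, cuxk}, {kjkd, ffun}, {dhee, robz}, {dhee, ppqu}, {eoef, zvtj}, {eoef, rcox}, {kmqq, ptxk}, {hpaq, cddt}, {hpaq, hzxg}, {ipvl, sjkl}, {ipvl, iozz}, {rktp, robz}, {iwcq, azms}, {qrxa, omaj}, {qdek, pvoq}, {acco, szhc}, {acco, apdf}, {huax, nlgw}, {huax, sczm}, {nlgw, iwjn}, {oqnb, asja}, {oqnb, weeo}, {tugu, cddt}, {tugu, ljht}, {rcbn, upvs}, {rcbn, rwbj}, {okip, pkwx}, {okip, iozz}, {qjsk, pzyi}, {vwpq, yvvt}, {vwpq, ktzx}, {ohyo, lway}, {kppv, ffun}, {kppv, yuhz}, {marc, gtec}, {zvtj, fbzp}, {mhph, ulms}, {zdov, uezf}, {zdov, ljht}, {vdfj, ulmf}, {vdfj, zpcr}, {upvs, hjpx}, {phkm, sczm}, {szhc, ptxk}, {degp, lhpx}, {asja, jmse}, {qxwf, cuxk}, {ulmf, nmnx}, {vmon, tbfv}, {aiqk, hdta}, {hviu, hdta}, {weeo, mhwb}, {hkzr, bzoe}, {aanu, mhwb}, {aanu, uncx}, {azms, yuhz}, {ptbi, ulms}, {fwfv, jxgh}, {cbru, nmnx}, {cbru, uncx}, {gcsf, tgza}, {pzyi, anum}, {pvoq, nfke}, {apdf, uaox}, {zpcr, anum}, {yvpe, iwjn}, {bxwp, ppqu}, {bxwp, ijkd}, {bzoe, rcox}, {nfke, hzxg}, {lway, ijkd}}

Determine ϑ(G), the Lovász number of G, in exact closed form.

deg(rzng) = 2; N(rzng) = {vgkn, cuxk}.
N(zdov) = {uezf, ljht}, |N(zdov)| = 2.
Vertex bxwp has 2 neighbors: ppqu, ijkd.
Vertex mkjq has 2 neighbors: hviu, aswf.
113-vertex 2-regular graph: this is C_{113}, the 113-cycle.
spec(A) ≈ [2.0, 1.996909, 1.987646, 1.972239, 1.950736, 1.923203, 1.889726, 1.850408, 1.80537, 1.754752, 1.69871, 1.637418, 1.571064, 1.499854, 1.424009, 1.343762, 1.259361, 1.171068, 1.079155, 0.983906, 0.885616, 0.784589, 0.681137, 0.575579, 0.468242, 0.359458, 0.249563, 0.138897, 0.027801, -0.083381, -0.194305, -0.304628, -0.41401, -0.522112, -0.628601, -0.733146, -0.835425, -0.935122, -1.031929, -1.125546, -1.215684, -1.302064, -1.38442, -1.462497, -1.536053, -1.604861, -1.668709, -1.727399, -1.780749, -1.828596, -1.87079, -1.907202, -1.937718, -1.962246, -1.980708, -1.993048, -1.999227] (distinct, 6 d.p.).
Lovász (edge-transitive): ϑ = −113·(-2*cos(pi/113))/((2)−(-2*cos(pi/113))) = 113*cos(pi/113)/(cos(pi/113) + 1).
= 56.48908… (decimal).
Check 56 ≤ 113*cos(pi/113)/(cos(pi/113) + 1) ≤ 57: both strict.

113*cos(pi/113)/(cos(pi/113) + 1)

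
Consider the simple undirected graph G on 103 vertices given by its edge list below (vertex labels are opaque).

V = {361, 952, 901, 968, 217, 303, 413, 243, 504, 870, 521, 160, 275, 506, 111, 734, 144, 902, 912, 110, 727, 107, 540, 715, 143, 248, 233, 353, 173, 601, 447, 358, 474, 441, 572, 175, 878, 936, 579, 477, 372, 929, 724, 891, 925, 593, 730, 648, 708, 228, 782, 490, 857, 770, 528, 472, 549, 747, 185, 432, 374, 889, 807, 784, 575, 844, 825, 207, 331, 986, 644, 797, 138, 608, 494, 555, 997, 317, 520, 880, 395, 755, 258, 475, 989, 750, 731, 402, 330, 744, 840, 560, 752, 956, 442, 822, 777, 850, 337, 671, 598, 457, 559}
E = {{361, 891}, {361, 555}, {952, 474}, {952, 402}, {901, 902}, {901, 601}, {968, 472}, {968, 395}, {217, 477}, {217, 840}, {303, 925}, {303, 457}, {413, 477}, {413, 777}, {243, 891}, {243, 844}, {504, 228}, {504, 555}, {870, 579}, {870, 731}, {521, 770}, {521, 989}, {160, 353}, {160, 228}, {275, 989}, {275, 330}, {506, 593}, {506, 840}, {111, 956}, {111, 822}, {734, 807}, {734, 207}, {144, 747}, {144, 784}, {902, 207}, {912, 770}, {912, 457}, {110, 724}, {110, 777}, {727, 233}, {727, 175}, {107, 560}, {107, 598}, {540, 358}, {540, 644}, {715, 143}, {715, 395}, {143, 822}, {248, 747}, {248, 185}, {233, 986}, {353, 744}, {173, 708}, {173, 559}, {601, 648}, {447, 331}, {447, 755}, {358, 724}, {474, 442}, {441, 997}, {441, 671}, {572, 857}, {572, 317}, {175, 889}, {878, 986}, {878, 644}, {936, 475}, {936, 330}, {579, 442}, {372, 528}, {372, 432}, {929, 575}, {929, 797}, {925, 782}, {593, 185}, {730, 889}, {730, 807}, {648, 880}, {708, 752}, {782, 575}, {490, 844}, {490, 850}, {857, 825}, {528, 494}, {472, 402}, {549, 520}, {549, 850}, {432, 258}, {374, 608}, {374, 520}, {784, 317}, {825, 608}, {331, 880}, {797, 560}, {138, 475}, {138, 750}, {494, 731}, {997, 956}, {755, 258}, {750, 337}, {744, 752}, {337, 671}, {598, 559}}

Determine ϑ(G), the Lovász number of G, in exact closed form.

Vertex 901 has 2 neighbors: 902, 601.
deg(797) = 2; N(797) = {929, 560}.
N(601) = {901, 648}, |N(601)| = 2.
N(744) = {353, 752}, |N(744)| = 2.
deg(v) = 2 for all v (|V|=103); the odd cycle C_{103}.
A has 52 distinct eigenvalues ≈ [2.0, 1.99628, 1.985134, 1.966602, 1.940755, 1.907689, 1.867525, 1.820414, 1.766531, 1.706077, 1.639275, 1.566376, 1.487649, 1.403389, 1.313908, 1.219538, 1.120632, 1.017558, 0.910698, 0.80045, 0.687224, 0.571442, 0.453534, 0.333938, 0.213101, 0.091471, -0.0305, -0.152357, -0.273647, -0.393919, -0.512726, -0.629626, -0.744183, -0.855972, -0.964576, -1.069593, -1.17063, -1.267312, -1.35928, -1.446192, -1.527723, -1.603572, -1.673454, -1.737112, -1.794307, -1.844828, -1.888485, -1.925117, -1.954588, -1.976787, -1.991633, -1.99907].
−103·(-2*cos(pi/103)) / ((2)−(-2*cos(pi/103))) = 103*cos(pi/103)/(cos(pi/103) + 1) = ϑ(G).
ϑ(G) ≈ 51.488020.
α=51, χ(Ḡ)=52; ϑ=103*cos(pi/103)/(cos(pi/103) + 1) lies between (both strict).

103*cos(pi/103)/(cos(pi/103) + 1)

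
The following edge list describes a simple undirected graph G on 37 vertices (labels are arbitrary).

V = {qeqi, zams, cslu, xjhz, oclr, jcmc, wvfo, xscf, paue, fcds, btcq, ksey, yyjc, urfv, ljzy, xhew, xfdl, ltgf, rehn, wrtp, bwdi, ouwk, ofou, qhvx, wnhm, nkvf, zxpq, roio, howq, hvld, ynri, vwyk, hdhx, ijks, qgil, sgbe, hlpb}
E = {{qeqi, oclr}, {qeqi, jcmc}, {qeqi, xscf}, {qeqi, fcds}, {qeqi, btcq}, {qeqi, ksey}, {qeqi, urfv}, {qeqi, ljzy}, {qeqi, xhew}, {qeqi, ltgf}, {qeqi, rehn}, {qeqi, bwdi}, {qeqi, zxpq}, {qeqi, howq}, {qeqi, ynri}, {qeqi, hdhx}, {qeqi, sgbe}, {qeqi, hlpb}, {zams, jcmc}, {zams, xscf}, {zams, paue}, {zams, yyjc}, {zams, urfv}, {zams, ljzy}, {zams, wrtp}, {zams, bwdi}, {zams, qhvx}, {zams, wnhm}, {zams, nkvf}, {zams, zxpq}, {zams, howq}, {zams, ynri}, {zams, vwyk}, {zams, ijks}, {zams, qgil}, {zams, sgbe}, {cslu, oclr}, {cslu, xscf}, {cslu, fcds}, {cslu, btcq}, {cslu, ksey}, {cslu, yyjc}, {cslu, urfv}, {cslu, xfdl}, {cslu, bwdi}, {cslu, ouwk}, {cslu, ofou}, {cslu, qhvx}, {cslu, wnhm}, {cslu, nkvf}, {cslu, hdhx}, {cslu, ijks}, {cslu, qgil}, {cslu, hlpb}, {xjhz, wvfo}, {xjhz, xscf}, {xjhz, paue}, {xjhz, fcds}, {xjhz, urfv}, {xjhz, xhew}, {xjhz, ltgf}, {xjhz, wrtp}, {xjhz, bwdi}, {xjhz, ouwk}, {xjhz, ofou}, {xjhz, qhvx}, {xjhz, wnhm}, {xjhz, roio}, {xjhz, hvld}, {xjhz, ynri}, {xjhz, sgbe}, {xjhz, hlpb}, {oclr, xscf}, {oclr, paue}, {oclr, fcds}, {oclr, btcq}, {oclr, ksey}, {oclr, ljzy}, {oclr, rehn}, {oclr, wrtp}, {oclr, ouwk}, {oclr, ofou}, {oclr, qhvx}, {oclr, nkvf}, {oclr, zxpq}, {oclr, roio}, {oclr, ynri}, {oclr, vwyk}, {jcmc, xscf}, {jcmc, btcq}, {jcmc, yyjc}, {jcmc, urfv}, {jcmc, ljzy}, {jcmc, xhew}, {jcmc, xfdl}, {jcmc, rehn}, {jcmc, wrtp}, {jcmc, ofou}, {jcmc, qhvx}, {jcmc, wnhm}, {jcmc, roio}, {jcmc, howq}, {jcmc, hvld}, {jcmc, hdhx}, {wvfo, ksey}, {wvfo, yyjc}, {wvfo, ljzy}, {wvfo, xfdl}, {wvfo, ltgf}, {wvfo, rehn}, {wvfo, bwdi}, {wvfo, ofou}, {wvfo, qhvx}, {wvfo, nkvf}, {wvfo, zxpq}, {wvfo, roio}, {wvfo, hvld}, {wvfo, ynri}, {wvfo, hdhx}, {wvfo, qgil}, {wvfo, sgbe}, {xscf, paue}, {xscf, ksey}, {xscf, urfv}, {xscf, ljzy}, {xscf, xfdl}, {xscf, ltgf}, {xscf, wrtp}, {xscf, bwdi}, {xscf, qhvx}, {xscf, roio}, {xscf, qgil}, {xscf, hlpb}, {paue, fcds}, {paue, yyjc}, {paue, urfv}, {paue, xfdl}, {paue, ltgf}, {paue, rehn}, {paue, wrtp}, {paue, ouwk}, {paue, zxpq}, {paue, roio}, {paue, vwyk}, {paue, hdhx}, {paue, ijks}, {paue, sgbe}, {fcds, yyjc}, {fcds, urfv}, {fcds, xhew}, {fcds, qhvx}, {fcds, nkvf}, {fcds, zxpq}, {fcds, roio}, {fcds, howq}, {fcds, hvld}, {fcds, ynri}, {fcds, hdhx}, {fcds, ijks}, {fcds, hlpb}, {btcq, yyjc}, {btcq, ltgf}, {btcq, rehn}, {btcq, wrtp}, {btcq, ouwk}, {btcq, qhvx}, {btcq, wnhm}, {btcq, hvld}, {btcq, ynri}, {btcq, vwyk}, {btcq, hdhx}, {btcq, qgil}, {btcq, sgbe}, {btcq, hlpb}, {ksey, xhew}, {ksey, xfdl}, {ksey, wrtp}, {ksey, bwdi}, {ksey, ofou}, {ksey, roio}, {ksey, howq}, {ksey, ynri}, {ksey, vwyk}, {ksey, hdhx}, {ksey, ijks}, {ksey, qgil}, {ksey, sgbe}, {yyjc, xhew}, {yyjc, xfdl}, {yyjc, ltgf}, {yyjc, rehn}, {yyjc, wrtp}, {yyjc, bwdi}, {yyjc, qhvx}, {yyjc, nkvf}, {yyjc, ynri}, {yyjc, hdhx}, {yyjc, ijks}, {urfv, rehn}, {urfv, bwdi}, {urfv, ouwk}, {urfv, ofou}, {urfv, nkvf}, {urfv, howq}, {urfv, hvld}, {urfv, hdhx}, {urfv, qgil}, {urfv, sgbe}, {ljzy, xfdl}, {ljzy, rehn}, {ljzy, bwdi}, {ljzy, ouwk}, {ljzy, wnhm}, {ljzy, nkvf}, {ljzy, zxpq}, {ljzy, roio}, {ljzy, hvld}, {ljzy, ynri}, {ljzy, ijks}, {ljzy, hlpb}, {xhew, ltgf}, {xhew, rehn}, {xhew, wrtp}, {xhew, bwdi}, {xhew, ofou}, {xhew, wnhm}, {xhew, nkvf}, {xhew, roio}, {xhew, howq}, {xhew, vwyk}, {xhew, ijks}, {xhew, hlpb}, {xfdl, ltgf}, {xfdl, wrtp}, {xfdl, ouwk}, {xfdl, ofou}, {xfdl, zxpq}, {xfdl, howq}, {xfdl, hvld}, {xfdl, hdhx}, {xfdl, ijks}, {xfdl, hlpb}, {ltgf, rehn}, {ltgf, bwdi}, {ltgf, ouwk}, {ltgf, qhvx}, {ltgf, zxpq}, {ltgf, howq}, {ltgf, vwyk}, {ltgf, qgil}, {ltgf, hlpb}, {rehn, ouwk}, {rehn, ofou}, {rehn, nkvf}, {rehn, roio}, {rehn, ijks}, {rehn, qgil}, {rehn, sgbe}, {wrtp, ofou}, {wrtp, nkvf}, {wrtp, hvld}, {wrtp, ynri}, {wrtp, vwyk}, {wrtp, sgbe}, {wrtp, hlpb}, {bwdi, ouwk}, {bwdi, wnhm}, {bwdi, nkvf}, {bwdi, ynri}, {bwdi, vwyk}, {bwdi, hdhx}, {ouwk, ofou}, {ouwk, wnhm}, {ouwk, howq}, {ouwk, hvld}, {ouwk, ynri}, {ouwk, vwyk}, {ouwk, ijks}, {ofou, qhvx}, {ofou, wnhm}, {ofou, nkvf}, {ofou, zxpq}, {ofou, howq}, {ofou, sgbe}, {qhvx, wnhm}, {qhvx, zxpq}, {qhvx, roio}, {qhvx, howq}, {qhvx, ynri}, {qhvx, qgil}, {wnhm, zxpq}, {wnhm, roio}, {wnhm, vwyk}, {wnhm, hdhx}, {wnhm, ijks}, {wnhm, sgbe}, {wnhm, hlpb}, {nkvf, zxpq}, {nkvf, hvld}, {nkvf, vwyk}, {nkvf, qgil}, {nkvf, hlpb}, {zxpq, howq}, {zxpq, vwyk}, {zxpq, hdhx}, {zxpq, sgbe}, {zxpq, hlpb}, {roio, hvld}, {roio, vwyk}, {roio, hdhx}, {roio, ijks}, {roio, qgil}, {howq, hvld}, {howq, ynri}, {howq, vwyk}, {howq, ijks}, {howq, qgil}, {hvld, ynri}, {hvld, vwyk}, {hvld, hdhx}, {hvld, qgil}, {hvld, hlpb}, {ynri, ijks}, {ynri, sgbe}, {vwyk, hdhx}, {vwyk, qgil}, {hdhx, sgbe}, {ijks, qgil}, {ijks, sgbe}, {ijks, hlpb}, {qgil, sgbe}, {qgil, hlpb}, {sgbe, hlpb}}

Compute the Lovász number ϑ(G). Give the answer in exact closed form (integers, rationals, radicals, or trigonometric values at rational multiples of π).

sqrt(37)

N(paue) = {zams, xjhz, oclr, xscf, fcds, yyjc, urfv, xfdl, ltgf, rehn, wrtp, ouwk, zxpq, roio, vwyk, hdhx, ijks, sgbe}, |N(paue)| = 18.
deg(wnhm) = 18; N(wnhm) = {zams, cslu, xjhz, jcmc, btcq, ljzy, xhew, bwdi, ouwk, ofou, qhvx, zxpq, roio, vwyk, hdhx, ijks, sgbe, hlpb}.
N(ofou) = {cslu, xjhz, oclr, jcmc, wvfo, ksey, urfv, xhew, xfdl, rehn, wrtp, ouwk, qhvx, wnhm, nkvf, zxpq, howq, sgbe}, |N(ofou)| = 18.
N(xfdl) = {cslu, jcmc, wvfo, xscf, paue, ksey, yyjc, ljzy, ltgf, wrtp, ouwk, ofou, zxpq, howq, hvld, hdhx, ijks, hlpb}, |N(xfdl)| = 18.
18-regular, N=37; strongly regular (37,18,8,9).
A has 3 distinct eigenvalues ≈ [18.0, 2.54138, -3.54138].
Lovász: ϑ = −37(-sqrt(37)/2 - 1/2)/(18+-(-sqrt(37)/2 - 1/2)) = sqrt(37).
ϑ(G) ≈ 6.08276253.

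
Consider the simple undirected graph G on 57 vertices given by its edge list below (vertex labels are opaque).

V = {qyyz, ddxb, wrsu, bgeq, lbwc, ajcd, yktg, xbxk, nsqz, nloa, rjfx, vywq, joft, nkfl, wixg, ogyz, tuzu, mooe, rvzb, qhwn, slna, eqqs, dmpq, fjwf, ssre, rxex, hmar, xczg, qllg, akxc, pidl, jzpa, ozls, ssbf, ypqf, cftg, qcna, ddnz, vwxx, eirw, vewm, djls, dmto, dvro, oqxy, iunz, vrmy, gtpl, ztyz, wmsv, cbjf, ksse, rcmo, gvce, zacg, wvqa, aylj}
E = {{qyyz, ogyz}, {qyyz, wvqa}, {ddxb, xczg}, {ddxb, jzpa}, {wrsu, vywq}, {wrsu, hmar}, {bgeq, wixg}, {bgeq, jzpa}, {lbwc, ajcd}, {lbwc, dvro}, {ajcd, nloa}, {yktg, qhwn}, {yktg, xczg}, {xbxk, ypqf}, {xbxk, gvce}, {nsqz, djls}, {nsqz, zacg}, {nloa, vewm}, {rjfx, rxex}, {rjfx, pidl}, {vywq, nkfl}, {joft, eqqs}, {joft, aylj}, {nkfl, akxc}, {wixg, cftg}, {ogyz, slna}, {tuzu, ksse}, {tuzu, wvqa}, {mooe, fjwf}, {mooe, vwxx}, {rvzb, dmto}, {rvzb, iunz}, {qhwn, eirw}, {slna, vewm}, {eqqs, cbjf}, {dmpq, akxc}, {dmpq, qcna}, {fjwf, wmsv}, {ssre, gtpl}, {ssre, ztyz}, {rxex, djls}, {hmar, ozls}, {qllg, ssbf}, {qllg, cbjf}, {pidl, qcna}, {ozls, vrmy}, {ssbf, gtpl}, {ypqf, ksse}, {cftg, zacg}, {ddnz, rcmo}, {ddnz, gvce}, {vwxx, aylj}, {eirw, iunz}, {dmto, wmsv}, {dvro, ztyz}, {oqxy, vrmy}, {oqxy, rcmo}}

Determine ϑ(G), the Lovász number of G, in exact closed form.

N(oqxy) = {vrmy, rcmo}, |N(oqxy)| = 2.
N(eirw) = {qhwn, iunz}, |N(eirw)| = 2.
deg(rjfx) = 2; N(rjfx) = {rxex, pidl}.
N(qhwn) = {yktg, eirw}, |N(qhwn)| = 2.
2-regular, N=57; the odd cycle C_{57}.
A has 29 distinct eigenvalues ≈ [2.0, 1.98786, 1.95159, 1.89163, 1.80871, 1.70384, 1.57828, 1.43357, 1.27145, 1.0939, 0.90307, 0.70128, 0.49097, 0.27471, 0.05511, -0.16516, -0.38342, -0.59703, -0.80339, -1.0, -1.18447, -1.35456, -1.50821, -1.64356, -1.75895, -1.85299, -1.92454, -1.97272, -1.99696].
Lovász: ϑ = −57(-2*cos(pi/57))/(2+-(-1)*2*cos(pi/57)) = 57*cos(pi/57)/(cos(pi/57) + 1).
= 28.478345… (decimal).
α=28, χ(Ḡ)=29; ϑ=57*cos(pi/57)/(cos(pi/57) + 1) lies between (both strict).

57*cos(pi/57)/(cos(pi/57) + 1)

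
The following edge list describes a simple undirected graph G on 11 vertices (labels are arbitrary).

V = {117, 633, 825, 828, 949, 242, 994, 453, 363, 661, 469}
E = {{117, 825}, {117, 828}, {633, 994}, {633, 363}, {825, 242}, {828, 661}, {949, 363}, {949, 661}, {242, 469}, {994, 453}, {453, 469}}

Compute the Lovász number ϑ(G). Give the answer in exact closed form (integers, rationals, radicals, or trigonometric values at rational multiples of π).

Vertex 363 has 2 neighbors: 633, 949.
Vertex 825 has 2 neighbors: 117, 242.
N(828) = {117, 661}, |N(828)| = 2.
Vertex 469 has 2 neighbors: 242, 453.
Regular of degree 2 on 11 vertices: a single 11-cycle (edge-transitive).
The 6 distinct eigenvalues: [2.0, 1.6825, 0.8308, -0.2846, -1.3097, -1.919].
λ_max=2, λ_min=-2*cos(pi/11); ϑ = −11·λ_min/(λ_max−λ_min) = 11*cos(pi/11)/(cos(pi/11) + 1).
≈ 5.38630291 (to 8 d.p.).
α=5, χ(Ḡ)=6; ϑ=11*cos(pi/11)/(cos(pi/11) + 1) lies between (both strict).

11*cos(pi/11)/(cos(pi/11) + 1)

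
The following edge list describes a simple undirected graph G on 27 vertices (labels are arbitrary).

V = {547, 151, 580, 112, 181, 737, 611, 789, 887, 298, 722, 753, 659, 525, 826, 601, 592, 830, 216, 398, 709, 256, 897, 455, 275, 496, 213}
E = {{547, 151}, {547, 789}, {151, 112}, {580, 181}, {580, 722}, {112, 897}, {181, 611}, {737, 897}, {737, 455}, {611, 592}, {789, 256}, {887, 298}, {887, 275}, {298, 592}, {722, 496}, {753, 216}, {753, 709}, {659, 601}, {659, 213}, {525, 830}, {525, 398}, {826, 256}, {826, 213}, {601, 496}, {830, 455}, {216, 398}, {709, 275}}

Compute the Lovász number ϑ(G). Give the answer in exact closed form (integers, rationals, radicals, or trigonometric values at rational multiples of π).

27*cos(pi/27)/(cos(pi/27) + 1)

N(753) = {216, 709}, |N(753)| = 2.
Vertex 611 has 2 neighbors: 181, 592.
Vertex 722 has 2 neighbors: 580, 496.
Vertex 897 has 2 neighbors: 112, 737.
G on 27 vertices is 2-regular; connected 2-regular on 27 ⇒ C_{27}.
The 14 distinct eigenvalues: [2.0, 1.9461, 1.7873, 1.5321, 1.1943, 0.7922, 0.3473, -0.1163, -0.5736, -1.0, -1.3725, -1.671, -1.8794, -1.9865].
−27·(-2*cos(pi/27)) / ((2)−(-2*cos(pi/27))) = 27*cos(pi/27)/(cos(pi/27) + 1) = ϑ(G).
= 13.45420409… (decimal).
Sandwich: α(G)=13 ≤ ϑ(G)=27*cos(pi/27)/(cos(pi/27) + 1) ≤ χ(Ḡ)=14 (both strict).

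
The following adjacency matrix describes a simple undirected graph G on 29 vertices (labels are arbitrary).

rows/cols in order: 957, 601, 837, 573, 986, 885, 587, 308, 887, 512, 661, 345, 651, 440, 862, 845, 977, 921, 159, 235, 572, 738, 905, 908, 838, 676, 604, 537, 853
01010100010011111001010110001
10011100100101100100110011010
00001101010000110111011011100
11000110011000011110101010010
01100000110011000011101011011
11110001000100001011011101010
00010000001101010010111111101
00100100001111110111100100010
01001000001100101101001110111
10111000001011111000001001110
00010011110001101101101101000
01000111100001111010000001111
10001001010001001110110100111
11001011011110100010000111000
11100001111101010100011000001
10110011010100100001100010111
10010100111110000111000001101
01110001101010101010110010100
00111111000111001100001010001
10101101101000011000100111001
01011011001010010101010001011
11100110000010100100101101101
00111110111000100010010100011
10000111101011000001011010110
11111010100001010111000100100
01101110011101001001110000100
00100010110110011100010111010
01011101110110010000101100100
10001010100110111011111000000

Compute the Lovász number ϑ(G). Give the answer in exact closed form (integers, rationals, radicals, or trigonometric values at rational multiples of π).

sqrt(29)

Vertex 837 has 14 neighbors: 986, 885, 308, 512, 862, 845, 921, 159, 235, 738, 905, 838, 676, 604.
Vertex 661 has 14 neighbors: 573, 587, 308, 887, 512, 440, 862, 977, 921, 235, 572, 905, 908, 676.
deg(887) = 14; N(887) = {601, 986, 661, 345, 862, 977, 921, 235, 905, 908, 838, 604, 537, 853}.
N(159) = {837, 573, 986, 885, 587, 308, 345, 651, 440, 977, 921, 905, 838, 853}, |N(159)| = 14.
Regular of degree 14 on 29 vertices: Paley(29): SR with (k,λ,μ)=(14,6,7).
Distinct eigenvalues (to 6 d.p.): [14.0, 2.192582, -3.192582].
λ_max=14, λ_min=-sqrt(29)/2 - 1/2; ϑ = −29·λ_min/(λ_max−λ_min) = sqrt(29).
Numerically 5.3852.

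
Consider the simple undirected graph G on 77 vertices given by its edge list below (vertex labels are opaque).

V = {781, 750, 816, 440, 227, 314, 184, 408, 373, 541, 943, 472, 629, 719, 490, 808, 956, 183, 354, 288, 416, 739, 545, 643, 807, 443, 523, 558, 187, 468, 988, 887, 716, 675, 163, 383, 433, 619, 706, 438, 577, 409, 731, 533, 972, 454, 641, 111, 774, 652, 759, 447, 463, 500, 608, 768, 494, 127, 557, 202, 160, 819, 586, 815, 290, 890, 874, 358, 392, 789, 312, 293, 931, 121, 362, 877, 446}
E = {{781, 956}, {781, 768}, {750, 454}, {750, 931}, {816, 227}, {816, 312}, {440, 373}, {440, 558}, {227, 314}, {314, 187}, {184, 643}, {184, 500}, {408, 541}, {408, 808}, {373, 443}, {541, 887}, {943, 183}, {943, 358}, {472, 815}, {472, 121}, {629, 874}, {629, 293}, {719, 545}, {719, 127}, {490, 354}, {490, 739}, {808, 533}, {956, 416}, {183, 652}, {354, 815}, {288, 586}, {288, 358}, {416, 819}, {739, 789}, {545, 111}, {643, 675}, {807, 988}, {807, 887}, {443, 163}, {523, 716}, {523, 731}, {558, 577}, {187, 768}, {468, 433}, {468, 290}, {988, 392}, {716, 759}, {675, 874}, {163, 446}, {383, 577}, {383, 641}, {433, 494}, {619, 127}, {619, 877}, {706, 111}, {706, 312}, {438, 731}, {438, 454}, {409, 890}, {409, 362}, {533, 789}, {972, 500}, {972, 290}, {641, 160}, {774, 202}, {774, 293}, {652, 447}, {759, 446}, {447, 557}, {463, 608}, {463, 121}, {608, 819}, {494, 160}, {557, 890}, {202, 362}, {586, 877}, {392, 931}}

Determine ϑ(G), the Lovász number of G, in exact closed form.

deg(807) = 2; N(807) = {988, 887}.
N(533) = {808, 789}, |N(533)| = 2.
deg(111) = 2; N(111) = {545, 706}.
Vertex 472 has 2 neighbors: 815, 121.
Every vertex has degree 2 (N=77); this is C_{77}, the 77-cycle.
Distinct eigenvalues (to 4 d.p.): [2.0, 1.9933, 1.9734, 1.9404, 1.8944, 1.8358, 1.765, 1.6825, 1.5888, 1.4845, 1.3703, 1.247, 1.1154, 0.9764, 0.8308, 0.6798, 0.5242, 0.3651, 0.2036, 0.0408, -0.1223, -0.2846, -0.445, -0.6025, -0.7559, -0.9043, -1.0467, -1.1822, -1.3097, -1.4286, -1.5379, -1.637, -1.7252, -1.8019, -1.8667, -1.919, -1.9585, -1.985, -1.9983].
λ_max=2, λ_min=-2*cos(pi/77); ϑ = −77·λ_min/(λ_max−λ_min) = 77*cos(pi/77)/(cos(pi/77) + 1).
Numerically 38.4839735.
Check 38 ≤ 77*cos(pi/77)/(cos(pi/77) + 1) ≤ 39: both strict.

77*cos(pi/77)/(cos(pi/77) + 1)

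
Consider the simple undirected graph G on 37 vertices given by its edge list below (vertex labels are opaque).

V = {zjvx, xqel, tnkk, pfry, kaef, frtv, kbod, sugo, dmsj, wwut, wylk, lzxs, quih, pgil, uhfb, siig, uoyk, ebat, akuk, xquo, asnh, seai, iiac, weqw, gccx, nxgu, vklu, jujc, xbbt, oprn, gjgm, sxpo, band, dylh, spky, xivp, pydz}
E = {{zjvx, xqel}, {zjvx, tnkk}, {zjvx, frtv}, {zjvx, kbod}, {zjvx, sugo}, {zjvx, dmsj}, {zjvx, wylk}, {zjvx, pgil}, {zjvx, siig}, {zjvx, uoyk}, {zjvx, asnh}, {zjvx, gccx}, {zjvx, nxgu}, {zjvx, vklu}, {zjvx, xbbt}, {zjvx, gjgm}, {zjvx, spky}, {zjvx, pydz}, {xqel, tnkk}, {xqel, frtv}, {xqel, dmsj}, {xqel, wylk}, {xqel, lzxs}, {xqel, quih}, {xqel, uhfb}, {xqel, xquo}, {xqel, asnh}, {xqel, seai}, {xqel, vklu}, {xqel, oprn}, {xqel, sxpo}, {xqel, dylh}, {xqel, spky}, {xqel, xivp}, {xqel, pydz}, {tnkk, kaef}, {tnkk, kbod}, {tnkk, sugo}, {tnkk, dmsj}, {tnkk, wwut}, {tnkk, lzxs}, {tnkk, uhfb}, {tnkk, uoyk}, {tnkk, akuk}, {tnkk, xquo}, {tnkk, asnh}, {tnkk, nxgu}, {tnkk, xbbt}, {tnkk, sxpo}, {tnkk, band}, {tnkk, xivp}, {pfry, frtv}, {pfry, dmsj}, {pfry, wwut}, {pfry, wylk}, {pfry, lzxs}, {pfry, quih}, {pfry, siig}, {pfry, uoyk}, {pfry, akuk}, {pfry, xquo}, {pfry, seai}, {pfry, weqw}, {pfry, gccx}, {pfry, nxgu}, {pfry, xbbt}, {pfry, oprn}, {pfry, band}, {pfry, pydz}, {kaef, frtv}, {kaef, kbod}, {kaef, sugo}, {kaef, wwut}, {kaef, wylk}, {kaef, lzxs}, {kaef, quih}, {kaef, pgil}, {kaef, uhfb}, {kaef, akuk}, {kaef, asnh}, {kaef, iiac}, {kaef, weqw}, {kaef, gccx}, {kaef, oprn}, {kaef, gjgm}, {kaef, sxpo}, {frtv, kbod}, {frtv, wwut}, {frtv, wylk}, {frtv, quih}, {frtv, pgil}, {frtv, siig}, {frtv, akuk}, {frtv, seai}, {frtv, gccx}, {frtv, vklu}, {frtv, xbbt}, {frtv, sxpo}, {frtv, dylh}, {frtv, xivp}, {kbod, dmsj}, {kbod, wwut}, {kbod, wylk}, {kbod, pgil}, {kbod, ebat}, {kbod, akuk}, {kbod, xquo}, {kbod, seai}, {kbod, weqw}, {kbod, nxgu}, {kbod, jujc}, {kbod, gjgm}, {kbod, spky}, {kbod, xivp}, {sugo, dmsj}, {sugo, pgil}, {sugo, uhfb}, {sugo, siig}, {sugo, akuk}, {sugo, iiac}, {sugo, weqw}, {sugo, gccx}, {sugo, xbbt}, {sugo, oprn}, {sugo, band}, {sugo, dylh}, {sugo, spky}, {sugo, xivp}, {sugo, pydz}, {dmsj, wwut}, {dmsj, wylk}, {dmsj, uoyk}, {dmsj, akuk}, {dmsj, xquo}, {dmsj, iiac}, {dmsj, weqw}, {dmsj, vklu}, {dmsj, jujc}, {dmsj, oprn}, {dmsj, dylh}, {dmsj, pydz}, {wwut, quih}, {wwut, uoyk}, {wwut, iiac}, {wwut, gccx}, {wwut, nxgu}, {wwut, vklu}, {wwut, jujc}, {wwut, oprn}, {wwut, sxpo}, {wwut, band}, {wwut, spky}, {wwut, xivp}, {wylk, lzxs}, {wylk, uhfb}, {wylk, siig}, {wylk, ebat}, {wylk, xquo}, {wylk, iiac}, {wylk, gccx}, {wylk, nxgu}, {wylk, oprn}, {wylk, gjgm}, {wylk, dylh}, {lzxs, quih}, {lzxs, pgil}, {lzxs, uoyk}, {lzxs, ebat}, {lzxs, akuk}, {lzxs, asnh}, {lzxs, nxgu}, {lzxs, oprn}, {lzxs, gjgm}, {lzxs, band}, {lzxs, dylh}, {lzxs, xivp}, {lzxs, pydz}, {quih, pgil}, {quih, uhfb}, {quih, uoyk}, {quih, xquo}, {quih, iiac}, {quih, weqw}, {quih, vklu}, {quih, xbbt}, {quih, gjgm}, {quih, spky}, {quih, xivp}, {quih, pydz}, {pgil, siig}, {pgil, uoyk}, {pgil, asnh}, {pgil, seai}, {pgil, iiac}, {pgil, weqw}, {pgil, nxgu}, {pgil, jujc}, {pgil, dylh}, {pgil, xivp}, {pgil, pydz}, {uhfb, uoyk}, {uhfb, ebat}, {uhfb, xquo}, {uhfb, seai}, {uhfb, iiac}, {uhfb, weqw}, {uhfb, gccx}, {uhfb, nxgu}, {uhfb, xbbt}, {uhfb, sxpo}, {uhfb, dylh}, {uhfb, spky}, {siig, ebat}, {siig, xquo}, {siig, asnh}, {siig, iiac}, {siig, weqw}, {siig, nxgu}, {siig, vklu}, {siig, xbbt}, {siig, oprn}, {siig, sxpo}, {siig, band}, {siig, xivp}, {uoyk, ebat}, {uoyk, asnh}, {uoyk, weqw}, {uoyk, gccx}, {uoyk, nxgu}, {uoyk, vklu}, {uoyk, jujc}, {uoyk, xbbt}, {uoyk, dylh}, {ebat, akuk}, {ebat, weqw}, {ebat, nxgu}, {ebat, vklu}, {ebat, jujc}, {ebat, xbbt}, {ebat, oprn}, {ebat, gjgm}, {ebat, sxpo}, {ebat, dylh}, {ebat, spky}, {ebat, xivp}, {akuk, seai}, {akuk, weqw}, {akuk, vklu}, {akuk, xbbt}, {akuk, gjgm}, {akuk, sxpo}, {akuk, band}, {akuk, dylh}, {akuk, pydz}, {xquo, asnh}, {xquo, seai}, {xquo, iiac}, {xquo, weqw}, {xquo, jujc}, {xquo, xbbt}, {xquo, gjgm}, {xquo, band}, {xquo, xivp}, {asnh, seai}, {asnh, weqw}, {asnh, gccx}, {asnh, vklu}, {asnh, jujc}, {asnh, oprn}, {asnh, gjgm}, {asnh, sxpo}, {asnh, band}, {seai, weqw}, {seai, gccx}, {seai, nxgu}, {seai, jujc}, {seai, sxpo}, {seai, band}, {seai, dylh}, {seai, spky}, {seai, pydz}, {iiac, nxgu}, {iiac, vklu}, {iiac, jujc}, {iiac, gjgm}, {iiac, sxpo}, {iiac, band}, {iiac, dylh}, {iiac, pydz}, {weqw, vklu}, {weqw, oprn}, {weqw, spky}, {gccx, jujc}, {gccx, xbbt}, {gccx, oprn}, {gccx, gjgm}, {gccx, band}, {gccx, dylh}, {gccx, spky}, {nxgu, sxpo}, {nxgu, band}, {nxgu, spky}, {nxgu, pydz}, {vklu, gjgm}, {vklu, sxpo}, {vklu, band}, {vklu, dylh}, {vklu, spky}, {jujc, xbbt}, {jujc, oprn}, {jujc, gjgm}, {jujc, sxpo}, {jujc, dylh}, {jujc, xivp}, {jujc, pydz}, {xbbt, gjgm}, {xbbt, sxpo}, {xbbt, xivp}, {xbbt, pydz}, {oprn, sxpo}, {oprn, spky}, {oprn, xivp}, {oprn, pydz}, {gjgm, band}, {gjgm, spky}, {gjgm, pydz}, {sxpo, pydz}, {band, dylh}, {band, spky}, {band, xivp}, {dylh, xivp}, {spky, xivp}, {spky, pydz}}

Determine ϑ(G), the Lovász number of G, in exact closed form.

sqrt(37)

N(kaef) = {tnkk, frtv, kbod, sugo, wwut, wylk, lzxs, quih, pgil, uhfb, akuk, asnh, iiac, weqw, gccx, oprn, gjgm, sxpo}, |N(kaef)| = 18.
N(zjvx) = {xqel, tnkk, frtv, kbod, sugo, dmsj, wylk, pgil, siig, uoyk, asnh, gccx, nxgu, vklu, xbbt, gjgm, spky, pydz}, |N(zjvx)| = 18.
N(wwut) = {tnkk, pfry, kaef, frtv, kbod, dmsj, quih, uoyk, iiac, gccx, nxgu, vklu, jujc, oprn, sxpo, band, spky, xivp}, |N(wwut)| = 18.
deg(iiac) = 18; N(iiac) = {kaef, sugo, dmsj, wwut, wylk, quih, pgil, uhfb, siig, xquo, nxgu, vklu, jujc, gjgm, sxpo, band, dylh, pydz}.
Regular of degree 18 on 37 vertices: Paley(37): SR with (k,λ,μ)=(18,8,9).
Distinct eigenvalues (to 5 d.p.): [18.0, 2.54138, -3.54138].
With N=37: ϑ(G) = 37·(-(-sqrt(37)/2 - 1/2))/(18−(-sqrt(37)/2 - 1/2)) = sqrt(37).
Numerically 6.0827625.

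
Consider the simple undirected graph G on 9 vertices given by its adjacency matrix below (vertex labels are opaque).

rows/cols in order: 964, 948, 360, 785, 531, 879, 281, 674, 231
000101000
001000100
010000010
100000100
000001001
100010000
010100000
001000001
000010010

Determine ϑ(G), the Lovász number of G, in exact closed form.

9*cos(pi/9)/(cos(pi/9) + 1)

Vertex 674 has 2 neighbors: 360, 231.
deg(948) = 2; N(948) = {360, 281}.
Vertex 964 has 2 neighbors: 785, 879.
Vertex 531 has 2 neighbors: 879, 231.
2-regular, N=9; connected 2-regular on 9 ⇒ C_{9}.
Distinct eigenvalues (to 4 d.p.): [2.0, 1.5321, 0.3473, -1.0, -1.8794].
Lovász: ϑ = −9(-2*cos(pi/9))/(2+-(-1)*2*cos(pi/9)) = 9*cos(pi/9)/(cos(pi/9) + 1).
Numerically 4.3601.
Sandwich: α(G)=4 ≤ ϑ(G)=9*cos(pi/9)/(cos(pi/9) + 1) ≤ χ(Ḡ)=5 (both strict).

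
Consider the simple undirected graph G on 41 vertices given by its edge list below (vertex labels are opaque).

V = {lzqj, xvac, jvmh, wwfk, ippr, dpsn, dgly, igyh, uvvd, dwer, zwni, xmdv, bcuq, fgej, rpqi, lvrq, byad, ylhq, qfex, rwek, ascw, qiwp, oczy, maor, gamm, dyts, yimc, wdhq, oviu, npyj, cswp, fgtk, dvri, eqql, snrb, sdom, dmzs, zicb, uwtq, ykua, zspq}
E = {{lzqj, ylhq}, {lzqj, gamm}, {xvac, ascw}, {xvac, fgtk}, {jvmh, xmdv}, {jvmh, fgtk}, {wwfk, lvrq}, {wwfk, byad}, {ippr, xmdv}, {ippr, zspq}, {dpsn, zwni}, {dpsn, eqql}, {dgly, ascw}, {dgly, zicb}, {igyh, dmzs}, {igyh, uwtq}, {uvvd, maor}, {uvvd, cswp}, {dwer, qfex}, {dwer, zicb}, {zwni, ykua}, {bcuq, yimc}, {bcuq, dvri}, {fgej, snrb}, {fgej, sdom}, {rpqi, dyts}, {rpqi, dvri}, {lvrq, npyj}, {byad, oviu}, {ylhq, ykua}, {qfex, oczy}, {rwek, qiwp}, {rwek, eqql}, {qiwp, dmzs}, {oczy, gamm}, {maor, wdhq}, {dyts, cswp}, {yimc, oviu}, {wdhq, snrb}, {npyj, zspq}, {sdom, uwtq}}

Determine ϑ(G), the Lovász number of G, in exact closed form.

Vertex wwfk has 2 neighbors: lvrq, byad.
deg(jvmh) = 2; N(jvmh) = {xmdv, fgtk}.
deg(snrb) = 2; N(snrb) = {fgej, wdhq}.
deg(byad) = 2; N(byad) = {wwfk, oviu}.
G on 41 vertices is 2-regular; this is C_{41}, the 41-cycle.
A has 21 distinct eigenvalues ≈ [2.0, 1.97656, 1.90679, 1.79233, 1.63586, 1.44104, 1.21245, 0.95544, 0.67603, 0.38078, 0.07661, -0.22937, -0.52996, -0.81814, -1.08714, -1.33065, -1.54298, -1.71914, -1.855, -1.94739, -1.99413].
Lovász (edge-transitive): ϑ = −41·(-2*cos(pi/41))/((2)−(-2*cos(pi/41))) = 41*cos(pi/41)/(cos(pi/41) + 1).
ϑ(G) ≈ 20.46988027.
20 ≤ 41*cos(pi/41)/(cos(pi/41) + 1) ≤ 21: both strict.

41*cos(pi/41)/(cos(pi/41) + 1)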